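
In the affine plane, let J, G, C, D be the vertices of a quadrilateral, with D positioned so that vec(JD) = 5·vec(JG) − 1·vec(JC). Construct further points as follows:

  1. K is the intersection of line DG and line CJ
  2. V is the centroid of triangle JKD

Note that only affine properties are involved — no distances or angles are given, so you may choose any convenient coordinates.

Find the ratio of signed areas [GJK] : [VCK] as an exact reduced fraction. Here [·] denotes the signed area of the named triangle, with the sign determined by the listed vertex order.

Work in coordinates with J = (0, 0), G = (1, 0), C = (0, 1), D = (5, -1).
1. K is the intersection of line DG and line CJ ⇒ K = (0, 1/4)
2. V is the centroid of triangle JKD ⇒ V = (5/3, -1/4)
2·[GJK] = -1/4, 2·[VCK] = 5/4
[GJK]:[VCK] = -1/4:5/4 = -1/5

[GJK]:[VCK] = -1/5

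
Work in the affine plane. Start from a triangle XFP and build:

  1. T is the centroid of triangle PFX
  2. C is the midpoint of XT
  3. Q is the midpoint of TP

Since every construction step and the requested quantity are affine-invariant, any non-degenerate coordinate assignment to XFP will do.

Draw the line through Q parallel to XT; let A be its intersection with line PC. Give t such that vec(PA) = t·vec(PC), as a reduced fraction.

t = 1/2

Choose coordinates X = (0, 0), F = (1, 0), P = (0, 1).
1. T is the centroid of triangle PFX ⇒ T = (1/3, 1/3)
2. C is the midpoint of XT ⇒ C = (1/6, 1/6)
3. Q is the midpoint of TP ⇒ Q = (1/6, 2/3)
through Q parallel to XT: direction (1/3, 1/3); meets PC at A = (1/12, 7/12)
A = P + t·(C−P) with t = 1/2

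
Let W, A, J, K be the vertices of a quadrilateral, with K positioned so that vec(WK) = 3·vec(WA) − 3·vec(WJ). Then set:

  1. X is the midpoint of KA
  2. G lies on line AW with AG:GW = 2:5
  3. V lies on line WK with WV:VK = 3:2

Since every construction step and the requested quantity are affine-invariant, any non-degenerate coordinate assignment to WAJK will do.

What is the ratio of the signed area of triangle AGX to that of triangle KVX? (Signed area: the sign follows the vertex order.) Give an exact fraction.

[AGX]:[KVX] = -5/7

Work in coordinates with W = (0, 0), A = (1, 0), J = (0, 1), K = (3, -3).
1. X is the midpoint of KA ⇒ X = (2, -3/2)
2. G lies on line AW with AG:GW = 2:5 ⇒ G = (5/7, 0)
3. V lies on line WK with WV:VK = 3:2 ⇒ V = (9/5, -9/5)
2·[AGX] = 3/7, 2·[KVX] = -3/5
[AGX]:[KVX] = 3/7:-3/5 = -5/7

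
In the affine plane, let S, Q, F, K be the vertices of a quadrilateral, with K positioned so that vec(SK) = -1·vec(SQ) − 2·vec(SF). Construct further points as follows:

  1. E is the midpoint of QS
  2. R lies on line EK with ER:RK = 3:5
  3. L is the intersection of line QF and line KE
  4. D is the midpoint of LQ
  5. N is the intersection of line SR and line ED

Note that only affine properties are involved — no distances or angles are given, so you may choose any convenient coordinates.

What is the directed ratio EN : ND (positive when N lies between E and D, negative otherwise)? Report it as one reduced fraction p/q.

EN:ND = -42/71

Work in coordinates with S = (0, 0), Q = (1, 0), F = (0, 1), K = (-1, -2).
1. E is the midpoint of QS ⇒ E = (1/2, 0)
2. R lies on line EK with ER:RK = 3:5 ⇒ R = (-1/16, -3/4)
3. L is the intersection of line QF and line KE ⇒ L = (5/7, 2/7)
4. D is the midpoint of LQ ⇒ D = (6/7, 1/7)
5. N is the intersection of line SR and line ED ⇒ N = (-1/58, -6/29)
N = E + t·(D−E) with t = -42/29, so EN:ND = t:(1−t) = -42/29:71/29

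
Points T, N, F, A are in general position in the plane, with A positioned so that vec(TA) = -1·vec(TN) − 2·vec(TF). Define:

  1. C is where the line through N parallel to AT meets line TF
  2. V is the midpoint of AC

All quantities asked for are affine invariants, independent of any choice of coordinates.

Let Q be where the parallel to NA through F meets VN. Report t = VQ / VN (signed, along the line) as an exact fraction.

Work in coordinates with T = (0, 0), N = (1, 0), F = (0, 1), A = (-1, -2).
1. C is where the line through N parallel to AT meets line TF ⇒ C = (0, -2)
2. V is the midpoint of AC ⇒ V = (-1/2, -2)
through F parallel to NA: direction (-2, -2); meets VN at Q = (7, 8)
Q = V + t·(N−V) with t = 5

t = 5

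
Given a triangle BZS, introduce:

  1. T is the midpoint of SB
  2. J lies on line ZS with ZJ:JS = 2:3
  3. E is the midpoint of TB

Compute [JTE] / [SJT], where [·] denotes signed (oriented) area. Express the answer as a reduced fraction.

Set B = (0, 0), Z = (1, 0), S = (0, 1); any affine frame gives the same invariant.
1. T is the midpoint of SB ⇒ T = (0, 1/2)
2. J lies on line ZS with ZJ:JS = 2:3 ⇒ J = (3/5, 2/5)
3. E is the midpoint of TB ⇒ E = (0, 1/4)
2·[JTE] = 3/20, 2·[SJT] = -3/10
[JTE]:[SJT] = 3/20:-3/10 = -1/2

[JTE]:[SJT] = -1/2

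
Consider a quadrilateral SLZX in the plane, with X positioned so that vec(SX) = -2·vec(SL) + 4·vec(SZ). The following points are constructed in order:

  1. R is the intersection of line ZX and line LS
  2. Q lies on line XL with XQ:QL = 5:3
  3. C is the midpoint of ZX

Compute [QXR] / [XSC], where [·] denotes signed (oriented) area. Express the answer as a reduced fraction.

[QXR]:[XSC] = 5/6

Choose coordinates S = (0, 0), L = (1, 0), Z = (0, 1), X = (-2, 4).
1. R is the intersection of line ZX and line LS ⇒ R = (2/3, 0)
2. Q lies on line XL with XQ:QL = 5:3 ⇒ Q = (-1/8, 3/2)
3. C is the midpoint of ZX ⇒ C = (-1, 5/2)
2·[QXR] = 5/6, 2·[XSC] = 1
[QXR]:[XSC] = 5/6:1 = 5/6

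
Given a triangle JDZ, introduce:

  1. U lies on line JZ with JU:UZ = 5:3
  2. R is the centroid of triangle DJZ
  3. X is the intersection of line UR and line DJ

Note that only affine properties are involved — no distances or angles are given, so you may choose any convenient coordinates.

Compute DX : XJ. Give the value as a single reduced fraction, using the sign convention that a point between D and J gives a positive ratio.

Set J = (0, 0), D = (1, 0), Z = (0, 1); any affine frame gives the same invariant.
1. U lies on line JZ with JU:UZ = 5:3 ⇒ U = (0, 5/8)
2. R is the centroid of triangle DJZ ⇒ R = (1/3, 1/3)
3. X is the intersection of line UR and line DJ ⇒ X = (5/7, 0)
X = D + t·(J−D) with t = 2/7, so DX:XJ = t:(1−t) = 2/7:5/7

DX:XJ = 2/5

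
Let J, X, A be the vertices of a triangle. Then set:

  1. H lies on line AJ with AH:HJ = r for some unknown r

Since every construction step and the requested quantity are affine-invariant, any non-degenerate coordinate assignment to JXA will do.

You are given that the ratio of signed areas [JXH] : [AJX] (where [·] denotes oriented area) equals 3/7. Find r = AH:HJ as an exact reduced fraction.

r = 4/3

Work in coordinates with J = (0, 0), X = (1, 0), A = (0, 1).
1. With AH:HJ = r, write λ = r/(r+1) so H = A + λ·(J−A); H is affine-linear in λ
Every point depending on H is an affine combination of H and λ-independent points, so each such coordinate is linear in λ; the λ² term in each signed area is a multiple of (J−A)×(J−A) = 0, so 2·[JXH] and 2·[AJX] are each linear in λ. Evaluating at λ=0 and λ=1:
  2·[JXH] = −λ + 1,   2·[AJX] = 1
So [JXH]:[AJX] = (−λ + 1) / (1). Setting this equal to 3/7:
  −λ + 1 = 3/7·(1)  ⇒  λ = 4/7
Then r = λ/(1−λ) = (4/7)/(3/7) = 4/3. Check: with r = 4/3, H = (0, 3/7) and [JXH]:[AJX] = 3/7 as required.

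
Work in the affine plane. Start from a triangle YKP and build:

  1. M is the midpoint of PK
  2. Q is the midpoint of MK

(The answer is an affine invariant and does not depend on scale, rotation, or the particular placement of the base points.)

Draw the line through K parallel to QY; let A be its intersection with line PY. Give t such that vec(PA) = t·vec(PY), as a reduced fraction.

Set Y = (0, 0), K = (1, 0), P = (0, 1); any affine frame gives the same invariant.
1. M is the midpoint of PK ⇒ M = (1/2, 1/2)
2. Q is the midpoint of MK ⇒ Q = (3/4, 1/4)
through K parallel to QY: direction (-3/4, -1/4); meets PY at A = (0, -1/3)
A = P + t·(Y−P) with t = 4/3

t = 4/3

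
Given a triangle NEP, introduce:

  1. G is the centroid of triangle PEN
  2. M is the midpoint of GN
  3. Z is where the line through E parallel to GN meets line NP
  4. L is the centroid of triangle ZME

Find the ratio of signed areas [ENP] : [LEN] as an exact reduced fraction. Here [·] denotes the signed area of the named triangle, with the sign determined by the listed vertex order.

Work in coordinates with N = (0, 0), E = (1, 0), P = (0, 1).
1. G is the centroid of triangle PEN ⇒ G = (1/3, 1/3)
2. M is the midpoint of GN ⇒ M = (1/6, 1/6)
3. Z is where the line through E parallel to GN meets line NP ⇒ Z = (0, -1)
4. L is the centroid of triangle ZME ⇒ L = (7/18, -5/18)
2·[ENP] = -1, 2·[LEN] = 5/18
[ENP]:[LEN] = -1:5/18 = -18/5

[ENP]:[LEN] = -18/5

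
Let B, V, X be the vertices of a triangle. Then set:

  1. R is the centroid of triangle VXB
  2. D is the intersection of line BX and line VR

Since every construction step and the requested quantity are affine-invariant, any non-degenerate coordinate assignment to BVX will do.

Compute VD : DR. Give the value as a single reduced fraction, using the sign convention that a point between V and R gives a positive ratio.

VD:DR = -3

Assign B = (0, 0), V = (1, 0), X = (0, 1) — the answer is frame-independent, so this choice is without loss of generality.
1. R is the centroid of triangle VXB ⇒ R = (1/3, 1/3)
2. D is the intersection of line BX and line VR ⇒ D = (0, 1/2)
D = V + t·(R−V) with t = 3/2, so VD:DR = t:(1−t) = 3/2:-1/2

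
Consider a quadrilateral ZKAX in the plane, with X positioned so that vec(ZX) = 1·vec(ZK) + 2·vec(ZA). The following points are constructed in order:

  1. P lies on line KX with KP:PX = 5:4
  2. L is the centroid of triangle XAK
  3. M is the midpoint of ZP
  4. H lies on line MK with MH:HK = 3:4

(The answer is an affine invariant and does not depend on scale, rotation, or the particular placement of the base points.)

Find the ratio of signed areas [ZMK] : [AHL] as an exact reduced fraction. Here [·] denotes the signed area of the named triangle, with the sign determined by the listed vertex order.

Assign Z = (0, 0), K = (1, 0), A = (0, 1), X = (1, 2) — the answer is frame-independent, so this choice is without loss of generality.
1. P lies on line KX with KP:PX = 5:4 ⇒ P = (1, 10/9)
2. L is the centroid of triangle XAK ⇒ L = (2/3, 1)
3. M is the midpoint of ZP ⇒ M = (1/2, 5/9)
4. H lies on line MK with MH:HK = 3:4 ⇒ H = (5/7, 20/63)
2·[ZMK] = -5/9, 2·[AHL] = 86/189
[ZMK]:[AHL] = -5/9:86/189 = -105/86

[ZMK]:[AHL] = -105/86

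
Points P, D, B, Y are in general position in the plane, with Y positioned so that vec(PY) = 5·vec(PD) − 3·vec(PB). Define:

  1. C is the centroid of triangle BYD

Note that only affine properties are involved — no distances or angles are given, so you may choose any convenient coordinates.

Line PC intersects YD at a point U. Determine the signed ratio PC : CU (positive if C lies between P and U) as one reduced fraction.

Assign P = (0, 0), D = (1, 0), B = (0, 1), Y = (5, -3) — the answer is frame-independent, so this choice is without loss of generality.
1. C is the centroid of triangle BYD ⇒ C = (2, -2/3)
line PC meets YD at U = (9/5, -3/5)
C = P + t·(U−P) with t = 10/9, so PC:CU = 10/9:-1/9

PC:CU = -10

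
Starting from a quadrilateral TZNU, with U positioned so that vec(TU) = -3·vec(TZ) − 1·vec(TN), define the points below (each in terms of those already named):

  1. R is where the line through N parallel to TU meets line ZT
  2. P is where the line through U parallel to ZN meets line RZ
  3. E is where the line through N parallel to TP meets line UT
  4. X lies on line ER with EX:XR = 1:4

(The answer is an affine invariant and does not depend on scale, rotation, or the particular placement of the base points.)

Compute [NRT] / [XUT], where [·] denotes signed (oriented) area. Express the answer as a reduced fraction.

Assign T = (0, 0), Z = (1, 0), N = (0, 1), U = (-3, -1) — the answer is frame-independent, so this choice is without loss of generality.
1. R is where the line through N parallel to TU meets line ZT ⇒ R = (-3, 0)
2. P is where the line through U parallel to ZN meets line RZ ⇒ P = (-4, 0)
3. E is where the line through N parallel to TP meets line UT ⇒ E = (3, 1)
4. X lies on line ER with EX:XR = 1:4 ⇒ X = (9/5, 4/5)
2·[NRT] = 3, 2·[XUT] = 3/5
[NRT]:[XUT] = 3:3/5 = 5

[NRT]:[XUT] = 5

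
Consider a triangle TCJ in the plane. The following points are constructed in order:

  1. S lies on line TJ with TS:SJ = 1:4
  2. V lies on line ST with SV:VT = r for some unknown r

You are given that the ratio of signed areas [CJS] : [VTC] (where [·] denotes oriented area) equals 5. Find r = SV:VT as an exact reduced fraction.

Choose coordinates T = (0, 0), C = (1, 0), J = (0, 1).
1. S lies on line TJ with TS:SJ = 1:4 ⇒ S = (0, 1/5)
2. With SV:VT = r, write λ = r/(r+1) so V = S + λ·(T−S); V is affine-linear in λ
Every point depending on V is an affine combination of V and λ-independent points, so each such coordinate is linear in λ; the λ² term in each signed area is a multiple of (T−S)×(T−S) = 0, so 2·[CJS] and 2·[VTC] are each linear in λ. Evaluating at λ=0 and λ=1:
  2·[CJS] = 4/5,   2·[VTC] = -1/5·λ + 1/5
So [CJS]:[VTC] = (4/5) / (-1/5·λ + 1/5). Setting this equal to 5:
  4/5 = 5·(-1/5·λ + 1/5)  ⇒  λ = 1/5
Then r = λ/(1−λ) = (1/5)/(4/5) = 1/4. Check: with r = 1/4, V = (0, 4/25) and [CJS]:[VTC] = 5 as required.

r = 1/4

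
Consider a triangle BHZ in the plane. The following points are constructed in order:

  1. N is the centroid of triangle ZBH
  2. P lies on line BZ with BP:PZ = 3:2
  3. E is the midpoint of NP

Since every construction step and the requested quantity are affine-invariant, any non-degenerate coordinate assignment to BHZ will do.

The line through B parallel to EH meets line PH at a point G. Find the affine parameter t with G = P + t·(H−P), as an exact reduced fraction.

t = 15

Work in coordinates with B = (0, 0), H = (1, 0), Z = (0, 1).
1. N is the centroid of triangle ZBH ⇒ N = (1/3, 1/3)
2. P lies on line BZ with BP:PZ = 3:2 ⇒ P = (0, 3/5)
3. E is the midpoint of NP ⇒ E = (1/6, 7/15)
through B parallel to EH: direction (5/6, -7/15); meets PH at G = (15, -42/5)
G = P + t·(H−P) with t = 15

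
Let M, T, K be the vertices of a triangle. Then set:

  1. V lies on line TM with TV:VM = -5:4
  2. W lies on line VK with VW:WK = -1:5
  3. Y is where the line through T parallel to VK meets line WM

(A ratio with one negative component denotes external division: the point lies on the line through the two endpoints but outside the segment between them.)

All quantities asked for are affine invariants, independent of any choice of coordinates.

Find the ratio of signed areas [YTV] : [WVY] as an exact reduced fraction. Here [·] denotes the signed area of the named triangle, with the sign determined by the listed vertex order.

[YTV]:[WVY] = 1/4

Work in coordinates with M = (0, 0), T = (1, 0), K = (0, 1).
1. V lies on line TM with TV:VM = -5:4 ⇒ V = (-4, 0)
2. W lies on line VK with VW:WK = -1:5 ⇒ W = (-5, -1/4)
3. Y is where the line through T parallel to VK meets line WM ⇒ Y = (5/4, 1/16)
2·[YTV] = -5/16, 2·[WVY] = -5/4
[YTV]:[WVY] = -5/16:-5/4 = 1/4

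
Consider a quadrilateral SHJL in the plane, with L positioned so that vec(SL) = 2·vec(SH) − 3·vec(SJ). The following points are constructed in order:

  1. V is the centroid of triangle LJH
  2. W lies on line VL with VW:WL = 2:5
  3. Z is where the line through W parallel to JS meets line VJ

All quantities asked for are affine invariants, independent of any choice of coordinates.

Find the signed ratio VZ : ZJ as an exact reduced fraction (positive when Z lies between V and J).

VZ:ZJ = -2/9

Work in coordinates with S = (0, 0), H = (1, 0), J = (0, 1), L = (2, -3).
1. V is the centroid of triangle LJH ⇒ V = (1, -2/3)
2. W lies on line VL with VW:WL = 2:5 ⇒ W = (9/7, -4/3)
3. Z is where the line through W parallel to JS meets line VJ ⇒ Z = (9/7, -8/7)
Z = V + t·(J−V) with t = -2/7, so VZ:ZJ = t:(1−t) = -2/7:9/7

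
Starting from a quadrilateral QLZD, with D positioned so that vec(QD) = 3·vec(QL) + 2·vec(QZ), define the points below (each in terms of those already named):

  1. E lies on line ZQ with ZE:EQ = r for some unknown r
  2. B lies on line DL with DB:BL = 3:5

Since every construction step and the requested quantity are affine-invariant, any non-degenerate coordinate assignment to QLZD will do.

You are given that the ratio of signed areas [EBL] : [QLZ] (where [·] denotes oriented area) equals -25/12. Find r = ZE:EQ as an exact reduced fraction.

Work in coordinates with Q = (0, 0), L = (1, 0), Z = (0, 1), D = (3, 2).
1. With ZE:EQ = r, write λ = r/(r+1) so E = Z + λ·(Q−Z); E is affine-linear in λ
2. B lies on line DL with DB:BL = 3:5 ⇒ B = (9/4, 5/4)
Every point depending on E is an affine combination of E and λ-independent points, so each such coordinate is linear in λ; the λ² term in each signed area is a multiple of (Q−Z)×(Q−Z) = 0, so 2·[EBL] and 2·[QLZ] are each linear in λ. Evaluating at λ=0 and λ=1:
  2·[EBL] = 5/4·λ − 5/2,   2·[QLZ] = 1
So [EBL]:[QLZ] = (5/4·λ − 5/2) / (1). Setting this equal to -25/12:
  5/4·λ − 5/2 = -25/12·(1)  ⇒  λ = 1/3
Then r = λ/(1−λ) = (1/3)/(2/3) = 1/2. Check: with r = 1/2, E = (0, 2/3) and [EBL]:[QLZ] = -25/12 as required.

r = 1/2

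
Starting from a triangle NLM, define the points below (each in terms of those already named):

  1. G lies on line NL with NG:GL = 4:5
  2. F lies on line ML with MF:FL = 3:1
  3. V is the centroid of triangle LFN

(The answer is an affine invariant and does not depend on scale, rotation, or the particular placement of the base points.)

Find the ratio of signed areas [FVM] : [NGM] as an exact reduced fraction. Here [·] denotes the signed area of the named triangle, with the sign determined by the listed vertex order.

[FVM]:[NGM] = -9/16

Assign N = (0, 0), L = (1, 0), M = (0, 1) — the answer is frame-independent, so this choice is without loss of generality.
1. G lies on line NL with NG:GL = 4:5 ⇒ G = (4/9, 0)
2. F lies on line ML with MF:FL = 3:1 ⇒ F = (3/4, 1/4)
3. V is the centroid of triangle LFN ⇒ V = (7/12, 1/12)
2·[FVM] = -1/4, 2·[NGM] = 4/9
[FVM]:[NGM] = -1/4:4/9 = -9/16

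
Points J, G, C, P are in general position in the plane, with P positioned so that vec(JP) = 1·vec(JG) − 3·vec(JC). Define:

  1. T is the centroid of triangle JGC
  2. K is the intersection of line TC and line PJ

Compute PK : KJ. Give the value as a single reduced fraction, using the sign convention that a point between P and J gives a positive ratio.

PK:KJ = -2

Assign J = (0, 0), G = (1, 0), C = (0, 1), P = (1, -3) — the answer is frame-independent, so this choice is without loss of generality.
1. T is the centroid of triangle JGC ⇒ T = (1/3, 1/3)
2. K is the intersection of line TC and line PJ ⇒ K = (-1, 3)
K = P + t·(J−P) with t = 2, so PK:KJ = t:(1−t) = 2:-1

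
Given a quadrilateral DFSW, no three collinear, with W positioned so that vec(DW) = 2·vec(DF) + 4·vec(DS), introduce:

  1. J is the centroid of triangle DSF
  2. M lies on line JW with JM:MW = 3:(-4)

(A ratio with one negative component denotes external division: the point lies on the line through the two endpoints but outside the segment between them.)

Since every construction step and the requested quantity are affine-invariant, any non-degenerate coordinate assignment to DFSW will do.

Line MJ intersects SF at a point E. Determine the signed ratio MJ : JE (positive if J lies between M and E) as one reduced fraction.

Set D = (0, 0), F = (1, 0), S = (0, 1), W = (2, 4); any affine frame gives the same invariant.
1. J is the centroid of triangle DSF ⇒ J = (1/3, 1/3)
2. M lies on line JW with JM:MW = 3:(-4) ⇒ M = (-14/3, -32/3)
line MJ meets SF at E = (7/16, 9/16)
J = M + t·(E−M) with t = 48/49, so MJ:JE = 48/49:1/49

MJ:JE = 48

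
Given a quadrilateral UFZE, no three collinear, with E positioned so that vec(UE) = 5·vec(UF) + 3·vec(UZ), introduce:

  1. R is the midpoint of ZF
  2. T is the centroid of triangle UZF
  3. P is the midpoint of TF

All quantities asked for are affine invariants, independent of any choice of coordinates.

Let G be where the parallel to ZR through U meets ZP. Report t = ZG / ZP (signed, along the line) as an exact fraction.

Assign U = (0, 0), F = (1, 0), Z = (0, 1), E = (5, 3) — the answer is frame-independent, so this choice is without loss of generality.
1. R is the midpoint of ZF ⇒ R = (1/2, 1/2)
2. T is the centroid of triangle UZF ⇒ T = (1/3, 1/3)
3. P is the midpoint of TF ⇒ P = (2/3, 1/6)
through U parallel to ZR: direction (1/2, -1/2); meets ZP at G = (4, -4)
G = Z + t·(P−Z) with t = 6

t = 6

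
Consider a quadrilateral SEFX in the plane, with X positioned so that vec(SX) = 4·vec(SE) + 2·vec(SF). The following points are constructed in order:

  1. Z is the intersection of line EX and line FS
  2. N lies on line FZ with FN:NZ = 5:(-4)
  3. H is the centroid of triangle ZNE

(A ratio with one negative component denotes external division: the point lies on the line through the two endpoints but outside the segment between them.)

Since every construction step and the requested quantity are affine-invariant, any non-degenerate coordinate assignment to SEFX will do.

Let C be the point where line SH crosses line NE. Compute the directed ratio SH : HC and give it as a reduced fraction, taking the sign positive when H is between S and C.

Assign S = (0, 0), E = (1, 0), F = (0, 1), X = (4, 2) — the answer is frame-independent, so this choice is without loss of generality.
1. Z is the intersection of line EX and line FS ⇒ Z = (0, -2/3)
2. N lies on line FZ with FN:NZ = 5:(-4) ⇒ N = (0, -22/3)
3. H is the centroid of triangle ZNE ⇒ H = (1/3, -8/3)
line SH meets NE at C = (11/23, -88/23)
H = S + t·(C−S) with t = 23/33, so SH:HC = 23/33:10/33

SH:HC = 23/10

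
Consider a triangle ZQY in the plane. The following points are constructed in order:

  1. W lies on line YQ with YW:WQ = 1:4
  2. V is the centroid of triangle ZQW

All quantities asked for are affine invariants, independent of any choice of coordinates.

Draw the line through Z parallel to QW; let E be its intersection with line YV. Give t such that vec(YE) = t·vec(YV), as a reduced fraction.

Choose coordinates Z = (0, 0), Q = (1, 0), Y = (0, 1).
1. W lies on line YQ with YW:WQ = 1:4 ⇒ W = (1/5, 4/5)
2. V is the centroid of triangle ZQW ⇒ V = (2/5, 4/15)
through Z parallel to QW: direction (-4/5, 4/5); meets YV at E = (6/5, -6/5)
E = Y + t·(V−Y) with t = 3

t = 3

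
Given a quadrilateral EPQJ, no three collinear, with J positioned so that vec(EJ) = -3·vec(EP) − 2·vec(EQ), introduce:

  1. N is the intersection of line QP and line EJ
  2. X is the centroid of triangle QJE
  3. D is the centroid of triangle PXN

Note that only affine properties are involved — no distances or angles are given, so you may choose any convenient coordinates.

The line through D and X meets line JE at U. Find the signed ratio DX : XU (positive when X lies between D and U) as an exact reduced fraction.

DX:XU = -4/3

Assign E = (0, 0), P = (1, 0), Q = (0, 1), J = (-3, -2) — the answer is frame-independent, so this choice is without loss of generality.
1. N is the intersection of line QP and line EJ ⇒ N = (3/5, 2/5)
2. X is the centroid of triangle QJE ⇒ X = (-1, -1/3)
3. D is the centroid of triangle PXN ⇒ D = (1/5, 1/45)
line DX meets JE at U = (-1/10, -1/15)
X = D + t·(U−D) with t = 4, so DX:XU = 4:-3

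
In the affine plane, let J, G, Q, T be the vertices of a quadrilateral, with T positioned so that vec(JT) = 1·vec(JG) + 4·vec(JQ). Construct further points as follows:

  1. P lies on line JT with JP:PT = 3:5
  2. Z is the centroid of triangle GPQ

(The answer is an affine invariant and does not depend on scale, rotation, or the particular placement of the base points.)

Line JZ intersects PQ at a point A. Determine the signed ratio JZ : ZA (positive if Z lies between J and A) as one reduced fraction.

JZ:ZA = 2/7

Work in coordinates with J = (0, 0), G = (1, 0), Q = (0, 1), T = (1, 4).
1. P lies on line JT with JP:PT = 3:5 ⇒ P = (3/8, 3/2)
2. Z is the centroid of triangle GPQ ⇒ Z = (11/24, 5/6)
line JZ meets PQ at A = (33/16, 15/4)
Z = J + t·(A−J) with t = 2/9, so JZ:ZA = 2/9:7/9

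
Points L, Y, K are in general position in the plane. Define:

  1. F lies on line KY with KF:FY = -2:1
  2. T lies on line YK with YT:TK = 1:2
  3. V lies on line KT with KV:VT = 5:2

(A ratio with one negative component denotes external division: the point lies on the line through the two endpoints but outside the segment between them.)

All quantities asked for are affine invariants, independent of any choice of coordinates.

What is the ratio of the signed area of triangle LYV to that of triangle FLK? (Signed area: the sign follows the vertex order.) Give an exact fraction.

Work in coordinates with L = (0, 0), Y = (1, 0), K = (0, 1).
1. F lies on line KY with KF:FY = -2:1 ⇒ F = (2, -1)
2. T lies on line YK with YT:TK = 1:2 ⇒ T = (2/3, 1/3)
3. V lies on line KT with KV:VT = 5:2 ⇒ V = (10/21, 11/21)
2·[LYV] = 11/21, 2·[FLK] = -2
[LYV]:[FLK] = 11/21:-2 = -11/42

[LYV]:[FLK] = -11/42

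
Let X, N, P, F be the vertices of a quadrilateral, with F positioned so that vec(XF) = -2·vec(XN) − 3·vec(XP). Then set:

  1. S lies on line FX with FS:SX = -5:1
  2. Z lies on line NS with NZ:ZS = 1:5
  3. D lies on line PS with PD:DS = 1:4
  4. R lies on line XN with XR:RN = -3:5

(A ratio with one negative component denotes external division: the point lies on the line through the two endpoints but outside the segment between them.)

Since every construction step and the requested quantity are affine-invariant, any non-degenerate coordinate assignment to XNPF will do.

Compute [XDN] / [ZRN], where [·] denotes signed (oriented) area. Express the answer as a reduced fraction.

Choose coordinates X = (0, 0), N = (1, 0), P = (0, 1), F = (-2, -3).
1. S lies on line FX with FS:SX = -5:1 ⇒ S = (1/2, 3/4)
2. Z lies on line NS with NZ:ZS = 1:5 ⇒ Z = (11/12, 1/8)
3. D lies on line PS with PD:DS = 1:4 ⇒ D = (1/10, 19/20)
4. R lies on line XN with XR:RN = -3:5 ⇒ R = (-3/2, 0)
2·[XDN] = -19/20, 2·[ZRN] = 5/16
[XDN]:[ZRN] = -19/20:5/16 = -76/25

[XDN]:[ZRN] = -76/25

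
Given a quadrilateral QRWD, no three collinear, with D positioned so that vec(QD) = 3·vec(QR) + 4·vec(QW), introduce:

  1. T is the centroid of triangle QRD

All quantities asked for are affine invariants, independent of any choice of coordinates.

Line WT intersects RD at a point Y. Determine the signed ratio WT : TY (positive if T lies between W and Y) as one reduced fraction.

WT:TY = 7/2

Choose coordinates Q = (0, 0), R = (1, 0), W = (0, 1), D = (3, 4).
1. T is the centroid of triangle QRD ⇒ T = (4/3, 4/3)
line WT meets RD at Y = (12/7, 10/7)
T = W + t·(Y−W) with t = 7/9, so WT:TY = 7/9:2/9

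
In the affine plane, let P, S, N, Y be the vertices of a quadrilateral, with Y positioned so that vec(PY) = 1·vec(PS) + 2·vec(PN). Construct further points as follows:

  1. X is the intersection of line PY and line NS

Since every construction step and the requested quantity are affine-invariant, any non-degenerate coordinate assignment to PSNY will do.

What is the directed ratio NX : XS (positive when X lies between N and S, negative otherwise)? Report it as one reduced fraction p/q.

NX:XS = 1/2

Assign P = (0, 0), S = (1, 0), N = (0, 1), Y = (1, 2) — the answer is frame-independent, so this choice is without loss of generality.
1. X is the intersection of line PY and line NS ⇒ X = (1/3, 2/3)
X = N + t·(S−N) with t = 1/3, so NX:XS = t:(1−t) = 1/3:2/3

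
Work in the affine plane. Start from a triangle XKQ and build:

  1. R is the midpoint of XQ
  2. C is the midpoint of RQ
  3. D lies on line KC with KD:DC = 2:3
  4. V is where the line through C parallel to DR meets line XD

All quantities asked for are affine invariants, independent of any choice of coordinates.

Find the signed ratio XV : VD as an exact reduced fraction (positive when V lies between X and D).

XV:VD = -3

Choose coordinates X = (0, 0), K = (1, 0), Q = (0, 1).
1. R is the midpoint of XQ ⇒ R = (0, 1/2)
2. C is the midpoint of RQ ⇒ C = (0, 3/4)
3. D lies on line KC with KD:DC = 2:3 ⇒ D = (3/5, 3/10)
4. V is where the line through C parallel to DR meets line XD ⇒ V = (9/10, 9/20)
V = X + t·(D−X) with t = 3/2, so XV:VD = t:(1−t) = 3/2:-1/2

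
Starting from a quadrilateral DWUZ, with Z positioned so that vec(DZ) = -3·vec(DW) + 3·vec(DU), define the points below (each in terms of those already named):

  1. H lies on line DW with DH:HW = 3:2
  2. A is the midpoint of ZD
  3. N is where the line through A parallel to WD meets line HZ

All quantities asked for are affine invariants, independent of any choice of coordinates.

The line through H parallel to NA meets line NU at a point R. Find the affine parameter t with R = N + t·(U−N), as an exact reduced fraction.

Choose coordinates D = (0, 0), W = (1, 0), U = (0, 1), Z = (-3, 3).
1. H lies on line DW with DH:HW = 3:2 ⇒ H = (3/5, 0)
2. A is the midpoint of ZD ⇒ A = (-3/2, 3/2)
3. N is where the line through A parallel to WD meets line HZ ⇒ N = (-6/5, 3/2)
through H parallel to NA: direction (-3/10, 0); meets NU at R = (12/5, 0)
R = N + t·(U−N) with t = 3

t = 3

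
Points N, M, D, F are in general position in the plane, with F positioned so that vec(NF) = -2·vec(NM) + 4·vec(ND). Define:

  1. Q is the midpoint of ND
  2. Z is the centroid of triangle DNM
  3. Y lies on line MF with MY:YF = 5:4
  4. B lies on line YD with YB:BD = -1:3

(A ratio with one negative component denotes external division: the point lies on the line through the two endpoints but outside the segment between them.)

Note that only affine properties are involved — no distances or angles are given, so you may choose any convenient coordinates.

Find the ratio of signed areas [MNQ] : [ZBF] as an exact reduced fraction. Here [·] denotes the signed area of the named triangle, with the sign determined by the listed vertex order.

Work in coordinates with N = (0, 0), M = (1, 0), D = (0, 1), F = (-2, 4).
1. Q is the midpoint of ND ⇒ Q = (0, 1/2)
2. Z is the centroid of triangle DNM ⇒ Z = (1/3, 1/3)
3. Y lies on line MF with MY:YF = 5:4 ⇒ Y = (-2/3, 20/9)
4. B lies on line YD with YB:BD = -1:3 ⇒ B = (-1, 17/6)
2·[MNQ] = -1/2, 2·[ZBF] = 17/18
[MNQ]:[ZBF] = -1/2:17/18 = -9/17

[MNQ]:[ZBF] = -9/17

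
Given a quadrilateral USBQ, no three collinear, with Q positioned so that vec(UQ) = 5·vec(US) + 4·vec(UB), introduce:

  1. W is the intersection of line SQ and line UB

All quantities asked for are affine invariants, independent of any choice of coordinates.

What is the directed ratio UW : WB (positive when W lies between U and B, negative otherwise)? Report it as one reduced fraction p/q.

Set U = (0, 0), S = (1, 0), B = (0, 1), Q = (5, 4); any affine frame gives the same invariant.
1. W is the intersection of line SQ and line UB ⇒ W = (0, -1)
W = U + t·(B−U) with t = -1, so UW:WB = t:(1−t) = -1:2

UW:WB = -1/2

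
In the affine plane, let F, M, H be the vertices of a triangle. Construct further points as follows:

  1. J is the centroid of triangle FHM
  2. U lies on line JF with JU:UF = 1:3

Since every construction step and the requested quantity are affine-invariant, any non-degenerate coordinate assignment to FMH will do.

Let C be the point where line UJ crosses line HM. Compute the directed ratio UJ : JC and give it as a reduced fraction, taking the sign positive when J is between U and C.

Choose coordinates F = (0, 0), M = (1, 0), H = (0, 1).
1. J is the centroid of triangle FHM ⇒ J = (1/3, 1/3)
2. U lies on line JF with JU:UF = 1:3 ⇒ U = (1/4, 1/4)
line UJ meets HM at C = (1/2, 1/2)
J = U + t·(C−U) with t = 1/3, so UJ:JC = 1/3:2/3

UJ:JC = 1/2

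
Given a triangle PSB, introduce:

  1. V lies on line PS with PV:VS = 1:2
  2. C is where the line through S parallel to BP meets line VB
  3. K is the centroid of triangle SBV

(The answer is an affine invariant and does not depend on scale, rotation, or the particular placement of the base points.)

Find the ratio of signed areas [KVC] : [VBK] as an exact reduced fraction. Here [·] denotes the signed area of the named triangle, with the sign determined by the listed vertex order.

Work in coordinates with P = (0, 0), S = (1, 0), B = (0, 1).
1. V lies on line PS with PV:VS = 1:2 ⇒ V = (1/3, 0)
2. C is where the line through S parallel to BP meets line VB ⇒ C = (1, -2)
3. K is the centroid of triangle SBV ⇒ K = (4/9, 1/3)
2·[KVC] = 4/9, 2·[VBK] = -2/9
[KVC]:[VBK] = 4/9:-2/9 = -2

[KVC]:[VBK] = -2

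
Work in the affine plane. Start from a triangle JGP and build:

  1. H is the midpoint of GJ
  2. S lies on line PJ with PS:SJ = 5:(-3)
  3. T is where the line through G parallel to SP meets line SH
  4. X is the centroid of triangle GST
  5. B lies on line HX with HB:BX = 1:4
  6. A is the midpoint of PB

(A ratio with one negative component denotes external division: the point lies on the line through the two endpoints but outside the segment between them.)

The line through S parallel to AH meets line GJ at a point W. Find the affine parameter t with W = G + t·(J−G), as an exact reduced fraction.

t = 17/10

Assign J = (0, 0), G = (1, 0), P = (0, 1) — the answer is frame-independent, so this choice is without loss of generality.
1. H is the midpoint of GJ ⇒ H = (1/2, 0)
2. S lies on line PJ with PS:SJ = 5:(-3) ⇒ S = (0, -3/2)
3. T is where the line through G parallel to SP meets line SH ⇒ T = (1, 3/2)
4. X is the centroid of triangle GST ⇒ X = (2/3, 0)
5. B lies on line HX with HB:BX = 1:4 ⇒ B = (8/15, 0)
6. A is the midpoint of PB ⇒ A = (4/15, 1/2)
through S parallel to AH: direction (7/30, -1/2); meets GJ at W = (-7/10, 0)
W = G + t·(J−G) with t = 17/10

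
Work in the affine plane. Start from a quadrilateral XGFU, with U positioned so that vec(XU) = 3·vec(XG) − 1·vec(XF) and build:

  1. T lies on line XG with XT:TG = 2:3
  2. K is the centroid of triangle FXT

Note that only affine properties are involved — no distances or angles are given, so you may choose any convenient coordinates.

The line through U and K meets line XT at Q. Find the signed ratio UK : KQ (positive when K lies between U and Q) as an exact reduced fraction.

Work in coordinates with X = (0, 0), G = (1, 0), F = (0, 1), U = (3, -1).
1. T lies on line XG with XT:TG = 2:3 ⇒ T = (2/5, 0)
2. K is the centroid of triangle FXT ⇒ K = (2/15, 1/3)
line UK meets XT at Q = (17/20, 0)
K = U + t·(Q−U) with t = 4/3, so UK:KQ = 4/3:-1/3

UK:KQ = -4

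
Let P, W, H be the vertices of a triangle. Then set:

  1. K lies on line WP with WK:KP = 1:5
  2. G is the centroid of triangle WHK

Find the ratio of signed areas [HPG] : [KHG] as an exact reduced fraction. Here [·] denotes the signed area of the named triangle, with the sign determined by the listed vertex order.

Set P = (0, 0), W = (1, 0), H = (0, 1); any affine frame gives the same invariant.
1. K lies on line WP with WK:KP = 1:5 ⇒ K = (5/6, 0)
2. G is the centroid of triangle WHK ⇒ G = (11/18, 1/3)
2·[HPG] = 11/18, 2·[KHG] = -1/18
[HPG]:[KHG] = 11/18:-1/18 = -11

[HPG]:[KHG] = -11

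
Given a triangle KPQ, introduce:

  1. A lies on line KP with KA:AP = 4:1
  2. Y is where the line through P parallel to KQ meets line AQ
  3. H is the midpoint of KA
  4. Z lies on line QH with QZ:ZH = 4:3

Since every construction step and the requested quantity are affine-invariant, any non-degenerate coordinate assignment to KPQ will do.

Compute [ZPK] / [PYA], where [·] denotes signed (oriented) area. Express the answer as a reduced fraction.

[ZPK]:[PYA] = 60/7

Assign K = (0, 0), P = (1, 0), Q = (0, 1) — the answer is frame-independent, so this choice is without loss of generality.
1. A lies on line KP with KA:AP = 4:1 ⇒ A = (4/5, 0)
2. Y is where the line through P parallel to KQ meets line AQ ⇒ Y = (1, -1/4)
3. H is the midpoint of KA ⇒ H = (2/5, 0)
4. Z lies on line QH with QZ:ZH = 4:3 ⇒ Z = (8/35, 3/7)
2·[ZPK] = -3/7, 2·[PYA] = -1/20
[ZPK]:[PYA] = -3/7:-1/20 = 60/7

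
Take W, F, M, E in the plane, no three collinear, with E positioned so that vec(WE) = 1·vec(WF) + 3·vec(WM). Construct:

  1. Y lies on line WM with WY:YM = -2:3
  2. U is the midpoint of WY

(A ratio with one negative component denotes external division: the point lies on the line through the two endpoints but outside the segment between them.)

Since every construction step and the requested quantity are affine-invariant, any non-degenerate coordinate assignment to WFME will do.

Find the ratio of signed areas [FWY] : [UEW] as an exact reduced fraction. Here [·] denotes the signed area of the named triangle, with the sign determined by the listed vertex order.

Assign W = (0, 0), F = (1, 0), M = (0, 1), E = (1, 3) — the answer is frame-independent, so this choice is without loss of generality.
1. Y lies on line WM with WY:YM = -2:3 ⇒ Y = (0, -2)
2. U is the midpoint of WY ⇒ U = (0, -1)
2·[FWY] = 2, 2·[UEW] = 1
[FWY]:[UEW] = 2:1 = 2

[FWY]:[UEW] = 2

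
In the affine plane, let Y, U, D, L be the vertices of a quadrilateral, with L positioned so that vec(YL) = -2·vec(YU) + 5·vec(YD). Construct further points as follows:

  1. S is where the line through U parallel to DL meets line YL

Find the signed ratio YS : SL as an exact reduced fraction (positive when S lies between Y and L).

YS:SL = -2

Assign Y = (0, 0), U = (1, 0), D = (0, 1), L = (-2, 5) — the answer is frame-independent, so this choice is without loss of generality.
1. S is where the line through U parallel to DL meets line YL ⇒ S = (-4, 10)
S = Y + t·(L−Y) with t = 2, so YS:SL = t:(1−t) = 2:-1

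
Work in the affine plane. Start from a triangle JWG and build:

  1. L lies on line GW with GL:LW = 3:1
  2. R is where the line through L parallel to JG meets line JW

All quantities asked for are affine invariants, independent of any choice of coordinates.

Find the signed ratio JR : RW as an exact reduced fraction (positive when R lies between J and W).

Set J = (0, 0), W = (1, 0), G = (0, 1); any affine frame gives the same invariant.
1. L lies on line GW with GL:LW = 3:1 ⇒ L = (3/4, 1/4)
2. R is where the line through L parallel to JG meets line JW ⇒ R = (3/4, 0)
R = J + t·(W−J) with t = 3/4, so JR:RW = t:(1−t) = 3/4:1/4

JR:RW = 3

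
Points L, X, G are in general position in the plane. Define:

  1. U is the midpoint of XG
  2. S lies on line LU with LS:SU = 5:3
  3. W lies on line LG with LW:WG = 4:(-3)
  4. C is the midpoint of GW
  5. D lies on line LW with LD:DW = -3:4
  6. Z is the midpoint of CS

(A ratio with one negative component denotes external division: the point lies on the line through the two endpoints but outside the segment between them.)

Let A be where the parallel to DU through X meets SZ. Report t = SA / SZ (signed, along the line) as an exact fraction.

t = -7/2

Assign L = (0, 0), X = (1, 0), G = (0, 1) — the answer is frame-independent, so this choice is without loss of generality.
1. U is the midpoint of XG ⇒ U = (1/2, 1/2)
2. S lies on line LU with LS:SU = 5:3 ⇒ S = (5/16, 5/16)
3. W lies on line LG with LW:WG = 4:(-3) ⇒ W = (0, 4)
4. C is the midpoint of GW ⇒ C = (0, 5/2)
5. D lies on line LW with LD:DW = -3:4 ⇒ D = (0, -12)
6. Z is the midpoint of CS ⇒ Z = (5/32, 45/32)
through X parallel to DU: direction (1/2, 25/2); meets SZ at A = (55/64, -225/64)
A = S + t·(Z−S) with t = -7/2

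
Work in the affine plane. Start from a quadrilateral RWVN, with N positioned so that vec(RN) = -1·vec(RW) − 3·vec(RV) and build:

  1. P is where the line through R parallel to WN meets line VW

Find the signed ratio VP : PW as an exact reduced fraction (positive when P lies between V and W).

VP:PW = 2/3

Set R = (0, 0), W = (1, 0), V = (0, 1), N = (-1, -3); any affine frame gives the same invariant.
1. P is where the line through R parallel to WN meets line VW ⇒ P = (2/5, 3/5)
P = V + t·(W−V) with t = 2/5, so VP:PW = t:(1−t) = 2/5:3/5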